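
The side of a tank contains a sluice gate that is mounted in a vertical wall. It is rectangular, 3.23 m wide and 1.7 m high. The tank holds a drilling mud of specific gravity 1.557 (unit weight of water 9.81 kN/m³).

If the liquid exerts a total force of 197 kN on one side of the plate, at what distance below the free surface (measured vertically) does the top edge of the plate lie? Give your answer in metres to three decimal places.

d_top ≈ 1.499 m

γ = 1.557 × 9.81 = 15.27417 kN/m³.
A = 3.23 × 1.7 = 5.491 m².
From F = γ·h_c·A, the centroid depth is h_c = 197/(15.27417 × 5.491) = 2.34886 m.
The centroid lies 1.7/2 = 0.85 m below the top edge, so the top edge sits at h_top = 2.34886 − 0.85 = 1.49886 m below the surface.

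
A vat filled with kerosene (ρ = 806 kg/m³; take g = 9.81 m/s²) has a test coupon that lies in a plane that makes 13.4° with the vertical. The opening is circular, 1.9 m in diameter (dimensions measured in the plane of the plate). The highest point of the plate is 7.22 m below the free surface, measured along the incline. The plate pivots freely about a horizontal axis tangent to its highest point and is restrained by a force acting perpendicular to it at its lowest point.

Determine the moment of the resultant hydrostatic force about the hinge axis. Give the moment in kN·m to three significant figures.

M ≈ 174 kN·m

γ = ρg = 806 × 9.81 / 1000 = 7.90686 kN/m³.
The plate makes 13.4° with the vertical, i.e. θ = 90° − 13.4° = 76.6° to the horizontal. Measuring y along the incline from the free-surface line, vertical depth h = y·sinθ with sinθ = 0.972776.
The centroid is at the centre, 0.95 m below the top of the plate, so y_c = 7.22 + 0.95 = 8.17 m and h_c = 8.17 × 0.972776 = 7.94758 m.
A = π(0.95)² = 2.83529 m².
Resultant F = γ·h_c·A = 7.90686 × 7.94758 × 2.83529 = 178.171 kN.
I_c = πr⁴/4 = π × 0.95⁴/4 = 0.639712 m⁴.
Centre of pressure: y_p = y_c + I_c/(y_c·A) = 8.17 + 0.639712/(8.17 × 2.83529) = 8.17 + 0.0276163 = 8.19762 m along the plane.
The resultant acts 0.95 + 0.0276163 = 0.977616 m (along the plate) below the hinge at the top edge, so the moment about the hinge is M = F × 0.977616 = 178.171 × 0.977616 = 174.183 kN·m.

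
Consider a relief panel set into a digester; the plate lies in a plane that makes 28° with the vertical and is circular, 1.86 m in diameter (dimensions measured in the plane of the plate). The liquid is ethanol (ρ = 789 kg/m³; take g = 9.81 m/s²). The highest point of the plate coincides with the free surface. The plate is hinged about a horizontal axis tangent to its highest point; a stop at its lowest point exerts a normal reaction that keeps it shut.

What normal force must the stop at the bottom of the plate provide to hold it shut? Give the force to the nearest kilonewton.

P ≈ 11 kN

γ = ρg = 789 × 9.81 / 1000 = 7.74009 kN/m³.
The plate makes 28° with the vertical, i.e. θ = 90° − 28° = 62° to the horizontal. Measuring y along the incline from the free-surface line, vertical depth h = y·sinθ with sinθ = 0.882948.
The centroid is at the centre, 0.93 m below the top of the plate, so y_c = 0.93 m and h_c = 0.93 × 0.882948 = 0.821142 m.
A = π(0.93)² = 2.71716 m².
Resultant F = γ·h_c·A = 7.74009 × 0.821142 × 2.71716 = 17.2695 kN.
I_c = πr⁴/4 = π × 0.93⁴/4 = 0.587519 m⁴.
Centre of pressure: y_p = y_c + I_c/(y_c·A) = 0.93 + 0.587519/(0.93 × 2.71716) = 0.93 + 0.2325 = 1.1625 m along the plane.
The resultant acts 0.93 + 0.2325 = 1.1625 m (along the plate) below the hinge at the top edge, so the moment about the hinge is M = F × 1.1625 = 17.2695 × 1.1625 = 20.0758 kN·m.
A normal force at the bottom, 1.86 m from the hinge, must supply this moment: P = 20.0758/1.86 = 10.7934 kN.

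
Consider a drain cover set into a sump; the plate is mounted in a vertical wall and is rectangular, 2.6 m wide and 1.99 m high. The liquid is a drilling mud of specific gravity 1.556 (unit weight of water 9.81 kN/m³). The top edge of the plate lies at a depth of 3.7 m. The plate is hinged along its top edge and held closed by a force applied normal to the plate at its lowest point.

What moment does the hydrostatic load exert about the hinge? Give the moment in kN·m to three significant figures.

γ = 1.556 × 9.81 = 15.26436 kN/m³.
The centroid lies 1.99/2 = 0.995 m below the top edge, so the centroid depth is h_c = 3.7 + 0.995 = 4.695 m.
A = 2.6 × 1.99 = 5.174 m².
Resultant F = γ·h_c·A = 15.26436 × 4.695 × 5.174 = 370.801 kN.
I_c = b·h³/12 = 2.6 × 1.99³/12 = 1.70746 m⁴.
Centre of pressure: y_p = y_c + I_c/(y_c·A) = 4.695 + 1.70746/(4.695 × 5.174) = 4.695 + 0.0702892 = 4.76529 m along the plane.
The resultant acts 0.995 + 0.0702892 = 1.06529 m (along the plate) below the hinge at the top edge, so the moment about the hinge is M = F × 1.06529 = 370.801 × 1.06529 = 395.011 kN·m.

M ≈ 395 kN·m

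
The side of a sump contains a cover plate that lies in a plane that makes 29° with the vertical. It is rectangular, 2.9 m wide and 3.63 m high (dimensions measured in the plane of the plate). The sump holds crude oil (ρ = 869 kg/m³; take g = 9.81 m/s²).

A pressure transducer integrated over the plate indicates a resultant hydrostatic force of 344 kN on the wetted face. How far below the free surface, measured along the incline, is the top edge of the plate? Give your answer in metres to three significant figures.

γ = ρg = 869 × 9.81 / 1000 = 8.52489 kN/m³.
A = 2.9 × 3.63 = 10.527 m².
From F = γ·h_c·A, the centroid depth is h_c = 344/(8.52489 × 10.527) = 3.83323 m.
The plate makes 29° with the vertical, i.e. θ = 90° − 29° = 61° to the horizontal. Measuring y along the incline from the free-surface line, vertical depth h = y·sinθ with sinθ = 0.874620.
Along the incline, y_c = h_c/sinθ = 3.83323/0.874620 = 4.38274 m.
The centroid lies 3.63/2 = 1.815 m below the top edge, so the top edge sits at y_top = 4.38274 − 1.815 = 2.56774 m along the incline.

y_top ≈ 2.57 m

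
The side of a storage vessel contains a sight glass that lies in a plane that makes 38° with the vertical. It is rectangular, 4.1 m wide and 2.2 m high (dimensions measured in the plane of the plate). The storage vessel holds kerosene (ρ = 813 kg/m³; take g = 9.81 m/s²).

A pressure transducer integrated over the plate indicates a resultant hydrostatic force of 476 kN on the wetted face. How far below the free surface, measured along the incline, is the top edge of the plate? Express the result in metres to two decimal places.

y_top ≈ 7.30 m

γ = ρg = 813 × 9.81 / 1000 = 7.97553 kN/m³.
A = 4.1 × 2.2 = 9.02 m².
From F = γ·h_c·A, the centroid depth is h_c = 476/(7.97553 × 9.02) = 6.61669 m.
The plate makes 38° with the vertical, i.e. θ = 90° − 38° = 52° to the horizontal. Measuring y along the incline from the free-surface line, vertical depth h = y·sinθ with sinθ = 0.788011.
Along the incline, y_c = h_c/sinθ = 6.61669/0.788011 = 8.3967 m.
The centroid lies 2.2/2 = 1.1 m below the top edge, so the top edge sits at y_top = 8.3967 − 1.1 = 7.2967 m along the incline.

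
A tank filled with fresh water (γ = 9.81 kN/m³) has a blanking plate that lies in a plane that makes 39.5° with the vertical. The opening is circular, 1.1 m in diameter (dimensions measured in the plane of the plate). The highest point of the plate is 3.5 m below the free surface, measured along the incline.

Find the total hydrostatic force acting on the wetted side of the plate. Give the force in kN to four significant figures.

F ≈ 29.13 kN

γ = 9.81 kN/m³.
The plate makes 39.5° with the vertical, i.e. θ = 90° − 39.5° = 50.5° to the horizontal. Measuring y along the incline from the free-surface line, vertical depth h = y·sinθ with sinθ = 0.771625.
The centroid is at the centre, 0.55 m below the top of the plate, so y_c = 3.5 + 0.55 = 4.05 m and h_c = 4.05 × 0.771625 = 3.12508 m.
A = π(0.55)² = 0.950332 m².
Resultant F = γ·h_c·A = 9.81 × 3.12508 × 0.950332 = 29.1344 kN.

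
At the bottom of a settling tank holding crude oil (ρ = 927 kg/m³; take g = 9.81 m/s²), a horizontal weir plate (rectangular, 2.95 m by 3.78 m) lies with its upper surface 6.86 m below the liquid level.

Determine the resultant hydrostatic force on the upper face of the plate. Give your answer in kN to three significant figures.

γ = ρg = 927 × 9.81 / 1000 = 9.09387 kN/m³.
The plate is horizontal, so pressure is uniform at p = γ·h = 9.09387 × 6.86 = 62.3839 kN/m².
A = 2.95 × 3.78 = 11.151 m².
F = p·A = 62.3839 × 11.151 = 695.643 kN.

F ≈ 696 kN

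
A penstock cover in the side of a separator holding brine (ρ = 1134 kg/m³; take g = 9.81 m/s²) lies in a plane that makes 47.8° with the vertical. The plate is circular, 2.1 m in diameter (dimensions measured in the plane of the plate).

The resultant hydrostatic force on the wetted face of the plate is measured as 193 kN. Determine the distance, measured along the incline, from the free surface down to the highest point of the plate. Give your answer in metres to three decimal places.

γ = ρg = 1134 × 9.81 / 1000 = 11.12454 kN/m³.
A = π(1.05)² = 3.46361 m².
From F = γ·h_c·A, the centroid depth is h_c = 193/(11.12454 × 3.46361) = 5.00894 m.
The plate makes 47.8° with the vertical, i.e. θ = 90° − 47.8° = 42.2° to the horizontal. Measuring y along the incline from the free-surface line, vertical depth h = y·sinθ with sinθ = 0.671721.
Along the incline, y_c = h_c/sinθ = 5.00894/0.671721 = 7.45688 m.
The centroid is at the centre, 1.05 m below the top of the plate, so the highest point sits at y_top = 7.45688 − 1.05 = 6.40688 m along the incline.

y_top ≈ 6.407 m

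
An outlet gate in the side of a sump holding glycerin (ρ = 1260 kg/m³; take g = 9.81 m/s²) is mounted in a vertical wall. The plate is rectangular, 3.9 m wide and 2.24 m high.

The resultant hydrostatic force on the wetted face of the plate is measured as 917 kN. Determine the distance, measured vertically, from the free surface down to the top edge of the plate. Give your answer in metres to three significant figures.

d_top ≈ 7.37 m

γ = ρg = 1260 × 9.81 / 1000 = 12.3606 kN/m³.
A = 3.9 × 2.24 = 8.736 m².
From F = γ·h_c·A, the centroid depth is h_c = 917/(12.3606 × 8.736) = 8.49214 m.
The centroid lies 2.24/2 = 1.12 m below the top edge, so the top edge sits at h_top = 8.49214 − 1.12 = 7.37214 m below the surface.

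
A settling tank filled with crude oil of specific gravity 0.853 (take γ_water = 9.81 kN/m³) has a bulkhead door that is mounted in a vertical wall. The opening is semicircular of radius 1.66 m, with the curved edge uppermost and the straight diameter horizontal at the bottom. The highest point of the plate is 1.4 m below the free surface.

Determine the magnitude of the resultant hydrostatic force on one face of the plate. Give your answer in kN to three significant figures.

γ = 0.853 × 9.81 = 8.36793 kN/m³.
The centroid lies 4r/(3π) = 0.704526 m above the diameter, so r − 4r/(3π) = 1.66 − 0.704526 = 0.955474 m below the topmost point, so the centroid depth is h_c = 1.4 + 0.955474 = 2.35547 m.
A = πr²/2 = π × 1.66²/2 = 4.32849 m².
Resultant F = γ·h_c·A = 8.36793 × 2.35547 × 4.32849 = 85.3163 kN.

F ≈ 85.3 kN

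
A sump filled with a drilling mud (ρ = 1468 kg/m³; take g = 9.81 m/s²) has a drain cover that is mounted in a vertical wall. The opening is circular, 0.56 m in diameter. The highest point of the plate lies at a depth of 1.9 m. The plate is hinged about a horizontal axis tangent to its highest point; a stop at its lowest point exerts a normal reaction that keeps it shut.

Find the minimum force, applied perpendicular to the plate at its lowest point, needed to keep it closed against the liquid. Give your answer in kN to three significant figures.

γ = ρg = 1468 × 9.81 / 1000 = 14.40108 kN/m³.
The centroid is at the centre, 0.28 m below the top of the plate, so the centroid depth is h_c = 1.9 + 0.28 = 2.18 m.
A = π(0.28)² = 0.246301 m².
Resultant F = γ·h_c·A = 14.40108 × 2.18 × 0.246301 = 7.73246 kN.
I_c = πr⁴/4 = π × 0.28⁴/4 = 0.0048275 m⁴.
Centre of pressure: y_p = y_c + I_c/(y_c·A) = 2.18 + 0.0048275/(2.18 × 0.246301) = 2.18 + 0.00899083 = 2.18899 m along the plane.
The resultant acts 0.28 + 0.00899083 = 0.288991 m (along the plate) below the hinge at the top edge, so the moment about the hinge is M = F × 0.288991 = 7.73246 × 0.288991 = 2.23461 kN·m.
A normal force at the bottom, 0.56 m from the hinge, must supply this moment: P = 2.23461/0.56 = 3.99037 kN.

P ≈ 3.99 kN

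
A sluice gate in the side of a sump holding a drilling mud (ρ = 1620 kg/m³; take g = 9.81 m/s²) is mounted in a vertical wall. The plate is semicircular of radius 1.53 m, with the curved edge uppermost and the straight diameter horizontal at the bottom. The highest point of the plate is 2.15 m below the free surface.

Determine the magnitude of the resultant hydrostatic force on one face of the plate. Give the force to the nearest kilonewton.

γ = ρg = 1620 × 9.81 / 1000 = 15.8922 kN/m³.
The centroid lies 4r/(3π) = 0.649352 m above the diameter, so r − 4r/(3π) = 1.53 − 0.649352 = 0.880648 m below the topmost point, so the centroid depth is h_c = 2.15 + 0.880648 = 3.03065 m.
A = πr²/2 = π × 1.53²/2 = 3.67708 m².
Resultant F = γ·h_c·A = 15.8922 × 3.03065 × 3.67708 = 177.102 kN.

F ≈ 177 kN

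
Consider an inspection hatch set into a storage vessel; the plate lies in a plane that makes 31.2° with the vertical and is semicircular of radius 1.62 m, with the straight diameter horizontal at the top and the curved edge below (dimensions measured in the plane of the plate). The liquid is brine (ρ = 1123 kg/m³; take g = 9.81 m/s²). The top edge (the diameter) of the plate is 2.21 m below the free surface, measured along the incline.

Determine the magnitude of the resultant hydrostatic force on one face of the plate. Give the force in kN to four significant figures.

F ≈ 112.6 kN

γ = ρg = 1123 × 9.81 / 1000 = 11.01663 kN/m³.
The plate makes 31.2° with the vertical, i.e. θ = 90° − 31.2° = 58.8° to the horizontal. Measuring y along the incline from the free-surface line, vertical depth h = y·sinθ with sinθ = 0.855364.
The centroid of a semicircle lies 4r/(3π) = 0.687549 m from the diameter, here below the top edge, so y_c = 2.21 + 0.687549 = 2.89755 m and h_c = 2.89755 × 0.855364 = 2.47846 m.
A = πr²/2 = π × 1.62²/2 = 4.1224 m².
Resultant F = γ·h_c·A = 11.01663 × 2.47846 × 4.1224 = 112.559 kN.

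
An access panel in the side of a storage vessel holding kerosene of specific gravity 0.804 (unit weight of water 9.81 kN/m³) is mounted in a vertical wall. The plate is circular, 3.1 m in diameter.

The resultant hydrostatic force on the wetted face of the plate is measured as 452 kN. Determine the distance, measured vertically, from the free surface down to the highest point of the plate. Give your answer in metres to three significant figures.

d_top ≈ 6.04 m

γ = 0.804 × 9.81 = 7.88724 kN/m³.
A = π(1.55)² = 7.54768 m².
From F = γ·h_c·A, the centroid depth is h_c = 452/(7.88724 × 7.54768) = 7.59276 m.
The centroid is at the centre, 1.55 m below the top of the plate, so the highest point sits at h_top = 7.59276 − 1.55 = 6.04276 m below the surface.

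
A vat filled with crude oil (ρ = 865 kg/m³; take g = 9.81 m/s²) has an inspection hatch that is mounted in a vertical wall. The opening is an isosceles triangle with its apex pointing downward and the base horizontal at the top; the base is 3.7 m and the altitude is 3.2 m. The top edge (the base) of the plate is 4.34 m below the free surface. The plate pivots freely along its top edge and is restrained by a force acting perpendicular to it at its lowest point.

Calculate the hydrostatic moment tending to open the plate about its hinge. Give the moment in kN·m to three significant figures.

M ≈ 318 kN·m

γ = ρg = 865 × 9.81 / 1000 = 8.48565 kN/m³.
With the apex down, the centroid sits h/3 = 3.2/3 = 1.06667 m below the base (the top edge), so the centroid depth is h_c = 4.34 + 1.06667 = 5.40667 m.
A = ½ × 3.7 × 3.2 = 5.92 m².
Resultant F = γ·h_c·A = 8.48565 × 5.40667 × 5.92 = 271.604 kN.
I_c = b·h³/36 = 3.7 × 3.2³/36 = 3.36782 m⁴.
Centre of pressure: y_p = y_c + I_c/(y_c·A) = 5.40667 + 3.36782/(5.40667 × 5.92) = 5.40667 + 0.10522 = 5.51189 m along the plane.
The resultant acts 1.06667 + 0.10522 = 1.17189 m (along the plate) below the hinge at the top edge, so the moment about the hinge is M = F × 1.17189 = 271.604 × 1.17189 = 318.29 kN·m.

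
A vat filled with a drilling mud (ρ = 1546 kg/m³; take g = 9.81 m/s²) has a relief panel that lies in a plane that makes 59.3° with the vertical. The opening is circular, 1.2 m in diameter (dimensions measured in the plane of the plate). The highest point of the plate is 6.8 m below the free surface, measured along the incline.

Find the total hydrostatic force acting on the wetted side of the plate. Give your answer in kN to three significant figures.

F ≈ 64.8 kN

γ = ρg = 1546 × 9.81 / 1000 = 15.16626 kN/m³.
The plate makes 59.3° with the vertical, i.e. θ = 90° − 59.3° = 30.7° to the horizontal. Measuring y along the incline from the free-surface line, vertical depth h = y·sinθ with sinθ = 0.510543.
The centroid is at the centre, 0.6 m below the top of the plate, so y_c = 6.8 + 0.6 = 7.4 m and h_c = 7.4 × 0.510543 = 3.77802 m.
A = π(0.6)² = 1.13097 m².
Resultant F = γ·h_c·A = 15.16626 × 3.77802 × 1.13097 = 64.8028 kN.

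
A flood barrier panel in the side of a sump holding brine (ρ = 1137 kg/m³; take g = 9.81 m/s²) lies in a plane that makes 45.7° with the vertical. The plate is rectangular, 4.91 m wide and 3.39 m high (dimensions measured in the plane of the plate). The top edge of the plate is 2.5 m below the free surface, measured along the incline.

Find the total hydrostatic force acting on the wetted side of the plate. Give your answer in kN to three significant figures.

F ≈ 544 kN

γ = ρg = 1137 × 9.81 / 1000 = 11.15397 kN/m³.
The plate makes 45.7° with the vertical, i.e. θ = 90° − 45.7° = 44.3° to the horizontal. Measuring y along the incline from the free-surface line, vertical depth h = y·sinθ with sinθ = 0.698415.
The centroid lies 3.39/2 = 1.695 m below the top edge, so y_c = 2.5 + 1.695 = 4.195 m and h_c = 4.195 × 0.698415 = 2.92985 m.
A = 4.91 × 3.39 = 16.6449 m².
Resultant F = γ·h_c·A = 11.15397 × 2.92985 × 16.6449 = 543.946 kN.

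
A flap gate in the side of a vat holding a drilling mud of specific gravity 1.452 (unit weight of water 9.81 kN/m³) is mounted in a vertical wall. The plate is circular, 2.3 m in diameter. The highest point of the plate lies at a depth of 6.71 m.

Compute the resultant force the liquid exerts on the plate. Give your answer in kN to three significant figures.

γ = 1.452 × 9.81 = 14.24412 kN/m³.
The centroid is at the centre, 1.15 m below the top of the plate, so the centroid depth is h_c = 6.71 + 1.15 = 7.86 m.
A = π(1.15)² = 4.15476 m².
Resultant F = γ·h_c·A = 14.24412 × 7.86 × 4.15476 = 465.162 kN.

F ≈ 465 kN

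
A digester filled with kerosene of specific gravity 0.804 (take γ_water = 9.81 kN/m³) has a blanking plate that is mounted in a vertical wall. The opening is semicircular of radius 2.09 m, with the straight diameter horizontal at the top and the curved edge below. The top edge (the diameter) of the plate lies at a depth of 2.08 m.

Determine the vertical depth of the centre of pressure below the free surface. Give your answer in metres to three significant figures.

h_p = 3.07 m

γ = 0.804 × 9.81 = 7.88724 kN/m³.
The centroid of a semicircle lies 4r/(3π) = 0.887024 m from the diameter, here below the top edge, so the centroid depth is h_c = 2.08 + 0.887024 = 2.96702 m.
A = πr²/2 = π × 2.09²/2 = 6.8614 m².
Resultant F = γ·h_c·A = 7.88724 × 2.96702 × 6.8614 = 160.568 kN.
I_c = (π/8 − 8/(9π))·r⁴ = 0.109757 × 2.09⁴ = 2.0942 m⁴.
Centre of pressure: y_p = y_c + I_c/(y_c·A) = 2.96702 + 2.0942/(2.96702 × 6.8614) = 2.96702 + 0.102869 = 3.06989 m along the plane.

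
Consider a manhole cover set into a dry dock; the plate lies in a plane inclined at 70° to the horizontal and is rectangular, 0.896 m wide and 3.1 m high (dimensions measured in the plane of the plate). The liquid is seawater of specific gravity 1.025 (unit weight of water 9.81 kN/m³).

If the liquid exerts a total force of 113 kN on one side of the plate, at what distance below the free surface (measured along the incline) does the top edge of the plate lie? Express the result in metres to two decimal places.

y_top ≈ 2.76 m

γ = 1.025 × 9.81 = 10.05525 kN/m³.
A = 0.896 × 3.1 = 2.7776 m².
From F = γ·h_c·A, the centroid depth is h_c = 113/(10.05525 × 2.7776) = 4.04591 m.
Let θ = 70° be the plate's angle to the horizontal; measure y along the incline from where the plane meets the free surface. Vertical depth h = y·sinθ with sinθ = 0.939693.
Along the incline, y_c = h_c/sinθ = 4.04591/0.939693 = 4.30557 m.
The centroid lies 3.1/2 = 1.55 m below the top edge, so the top edge sits at y_top = 4.30557 − 1.55 = 2.75557 m along the incline.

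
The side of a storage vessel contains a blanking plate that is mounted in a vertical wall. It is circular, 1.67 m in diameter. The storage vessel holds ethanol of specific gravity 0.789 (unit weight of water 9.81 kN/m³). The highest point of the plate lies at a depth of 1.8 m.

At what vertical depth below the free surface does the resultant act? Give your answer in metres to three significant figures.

γ = 0.789 × 9.81 = 7.74009 kN/m³.
The centroid is at the centre, 0.835 m below the top of the plate, so the centroid depth is h_c = 1.8 + 0.835 = 2.635 m.
A = π(0.835)² = 2.1904 m².
Resultant F = γ·h_c·A = 7.74009 × 2.635 × 2.1904 = 44.6735 kN.
I_c = πr⁴/4 = π × 0.835⁴/4 = 0.3818 m⁴.
Centre of pressure: y_p = y_c + I_c/(y_c·A) = 2.635 + 0.3818/(2.635 × 2.1904) = 2.635 + 0.0661503 = 2.70115 m along the plane.

h_p = 2.70 m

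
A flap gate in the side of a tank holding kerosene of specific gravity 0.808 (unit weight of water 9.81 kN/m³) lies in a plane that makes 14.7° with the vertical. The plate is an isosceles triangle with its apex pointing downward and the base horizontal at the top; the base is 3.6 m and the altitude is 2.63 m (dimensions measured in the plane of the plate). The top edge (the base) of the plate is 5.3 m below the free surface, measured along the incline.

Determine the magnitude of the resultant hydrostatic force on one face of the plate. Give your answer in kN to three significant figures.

F ≈ 224 kN

γ = 0.808 × 9.81 = 7.92648 kN/m³.
The plate makes 14.7° with the vertical, i.e. θ = 90° − 14.7° = 75.3° to the horizontal. Measuring y along the incline from the free-surface line, vertical depth h = y·sinθ with sinθ = 0.967268.
With the apex down, the centroid sits h/3 = 2.63/3 = 0.876667 m below the base (the top edge), so y_c = 5.3 + 0.876667 = 6.17667 m and h_c = 6.17667 × 0.967268 = 5.9745 m.
A = ½ × 3.6 × 2.63 = 4.734 m².
Resultant F = γ·h_c·A = 7.92648 × 5.9745 × 4.734 = 224.187 kN.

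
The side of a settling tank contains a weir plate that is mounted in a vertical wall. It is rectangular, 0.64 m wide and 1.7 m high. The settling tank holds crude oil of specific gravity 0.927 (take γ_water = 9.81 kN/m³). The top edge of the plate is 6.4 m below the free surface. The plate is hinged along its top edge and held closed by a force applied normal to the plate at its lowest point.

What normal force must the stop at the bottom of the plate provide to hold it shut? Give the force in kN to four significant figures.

P ≈ 37.27 kN

γ = 0.927 × 9.81 = 9.09387 kN/m³.
The centroid lies 1.7/2 = 0.85 m below the top edge, so the centroid depth is h_c = 6.4 + 0.85 = 7.25 m.
A = 0.64 × 1.7 = 1.088 m².
Resultant F = γ·h_c·A = 9.09387 × 7.25 × 1.088 = 71.7324 kN.
I_c = b·h³/12 = 0.64 × 1.7³/12 = 0.262027 m⁴.
Centre of pressure: y_p = y_c + I_c/(y_c·A) = 7.25 + 0.262027/(7.25 × 1.088) = 7.25 + 0.0332184 = 7.28322 m along the plane.
The resultant acts 0.85 + 0.0332184 = 0.883218 m (along the plate) below the hinge at the top edge, so the moment about the hinge is M = F × 0.883218 = 71.7324 × 0.883218 = 63.3553 kN·m.
A normal force at the bottom, 1.7 m from the hinge, must supply this moment: P = 63.3553/1.7 = 37.2678 kN.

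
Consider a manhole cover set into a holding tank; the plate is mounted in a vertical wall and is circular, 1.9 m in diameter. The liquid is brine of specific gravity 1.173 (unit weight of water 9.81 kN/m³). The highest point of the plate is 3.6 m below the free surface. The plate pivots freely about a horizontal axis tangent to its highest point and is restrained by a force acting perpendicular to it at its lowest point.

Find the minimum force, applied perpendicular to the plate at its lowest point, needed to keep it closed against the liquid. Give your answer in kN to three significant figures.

γ = 1.173 × 9.81 = 11.50713 kN/m³.
The centroid is at the centre, 0.95 m below the top of the plate, so the centroid depth is h_c = 3.6 + 0.95 = 4.55 m.
A = π(0.95)² = 2.83529 m².
Resultant F = γ·h_c·A = 11.50713 × 4.55 × 2.83529 = 148.449 kN.
I_c = πr⁴/4 = π × 0.95⁴/4 = 0.639712 m⁴.
Centre of pressure: y_p = y_c + I_c/(y_c·A) = 4.55 + 0.639712/(4.55 × 2.83529) = 4.55 + 0.0495879 = 4.59959 m along the plane.
The resultant acts 0.95 + 0.0495879 = 0.999588 m (along the plate) below the hinge at the top edge, so the moment about the hinge is M = F × 0.999588 = 148.449 × 0.999588 = 148.388 kN·m.
A normal force at the bottom, 1.9 m from the hinge, must supply this moment: P = 148.388/1.9 = 78.0989 kN.

P ≈ 78.1 kN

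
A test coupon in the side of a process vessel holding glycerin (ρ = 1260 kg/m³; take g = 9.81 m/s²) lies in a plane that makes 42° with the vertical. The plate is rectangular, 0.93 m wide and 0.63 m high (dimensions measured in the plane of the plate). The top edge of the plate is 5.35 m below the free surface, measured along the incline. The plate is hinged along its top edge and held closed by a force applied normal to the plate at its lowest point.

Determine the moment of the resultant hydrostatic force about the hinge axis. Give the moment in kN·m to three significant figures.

γ = ρg = 1260 × 9.81 / 1000 = 12.3606 kN/m³.
The plate makes 42° with the vertical, i.e. θ = 90° − 42° = 48° to the horizontal. Measuring y along the incline from the free-surface line, vertical depth h = y·sinθ with sinθ = 0.743145.
The centroid lies 0.63/2 = 0.315 m below the top edge, so y_c = 5.35 + 0.315 = 5.665 m and h_c = 5.665 × 0.743145 = 4.20992 m.
A = 0.93 × 0.63 = 0.5859 m².
Resultant F = γ·h_c·A = 12.3606 × 4.20992 × 0.5859 = 30.4886 kN.
I_c = b·h³/12 = 0.93 × 0.63³/12 = 0.0193786 m⁴.
Centre of pressure: y_p = y_c + I_c/(y_c·A) = 5.665 + 0.0193786/(5.665 × 0.5859) = 5.665 + 0.00583847 = 5.67084 m along the plane.
The resultant acts 0.315 + 0.00583847 = 0.320838 m (along the plate) below the hinge at the top edge, so the moment about the hinge is M = F × 0.320838 = 30.4886 × 0.320838 = 9.7819 kN·m.

M ≈ 9.78 kN·m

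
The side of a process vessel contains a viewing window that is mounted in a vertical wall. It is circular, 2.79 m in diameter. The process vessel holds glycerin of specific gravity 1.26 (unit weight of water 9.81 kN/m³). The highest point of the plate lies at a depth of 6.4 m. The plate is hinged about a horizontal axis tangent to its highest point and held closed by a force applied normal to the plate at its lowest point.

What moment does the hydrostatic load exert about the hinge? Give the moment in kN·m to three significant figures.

M ≈ 858 kN·m

γ = 1.26 × 9.81 = 12.3606 kN/m³.
The centroid is at the centre, 1.395 m below the top of the plate, so the centroid depth is h_c = 6.4 + 1.395 = 7.795 m.
A = π(1.395)² = 6.11362 m².
Resultant F = γ·h_c·A = 12.3606 × 7.795 × 6.11362 = 589.053 kN.
I_c = πr⁴/4 = π × 1.395⁴/4 = 2.97431 m⁴.
Centre of pressure: y_p = y_c + I_c/(y_c·A) = 7.795 + 2.97431/(7.795 × 6.11362) = 7.795 + 0.0624125 = 7.85741 m along the plane.
The resultant acts 1.395 + 0.0624125 = 1.45741 m (along the plate) below the hinge at the top edge, so the moment about the hinge is M = F × 1.45741 = 589.053 × 1.45741 = 858.492 kN·m.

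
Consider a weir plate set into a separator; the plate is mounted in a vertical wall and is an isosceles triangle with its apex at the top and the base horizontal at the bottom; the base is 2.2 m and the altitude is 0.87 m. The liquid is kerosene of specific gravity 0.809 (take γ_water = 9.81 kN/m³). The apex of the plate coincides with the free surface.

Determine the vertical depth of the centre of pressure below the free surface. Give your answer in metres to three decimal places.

h_p = 0.653 m

γ = 0.809 × 9.81 = 7.93629 kN/m³.
With the apex up, the centroid sits 2h/3 = 2 × 0.87/3 = 0.58 m below the apex, so the centroid depth is h_c = 0.58 m.
A = ½ × 2.2 × 0.87 = 0.957 m².
Resultant F = γ·h_c·A = 7.93629 × 0.58 × 0.957 = 4.40512 kN.
I_c = b·h³/36 = 2.2 × 0.87³/36 = 0.0402418 m⁴.
Centre of pressure: y_p = y_c + I_c/(y_c·A) = 0.58 + 0.0402418/(0.58 × 0.957) = 0.58 + 0.0724999 = 0.6525 m along the plane.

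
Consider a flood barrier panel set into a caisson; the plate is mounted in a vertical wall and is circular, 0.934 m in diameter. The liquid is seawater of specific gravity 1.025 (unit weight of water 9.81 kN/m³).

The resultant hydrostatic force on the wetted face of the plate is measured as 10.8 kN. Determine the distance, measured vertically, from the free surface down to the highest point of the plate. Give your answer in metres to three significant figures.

γ = 1.025 × 9.81 = 10.05525 kN/m³.
A = π(0.467)² = 0.685147 m².
From F = γ·h_c·A, the centroid depth is h_c = 10.8/(10.05525 × 0.685147) = 1.56764 m.
The centroid is at the centre, 0.467 m below the top of the plate, so the highest point sits at h_top = 1.56764 − 0.467 = 1.10064 m below the surface.

d_top ≈ 1.10 m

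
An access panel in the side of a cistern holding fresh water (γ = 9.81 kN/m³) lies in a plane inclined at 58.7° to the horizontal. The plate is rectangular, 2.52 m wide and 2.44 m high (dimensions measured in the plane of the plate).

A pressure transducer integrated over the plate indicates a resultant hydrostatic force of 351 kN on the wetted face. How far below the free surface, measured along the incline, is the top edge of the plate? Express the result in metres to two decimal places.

γ = 9.81 kN/m³.
A = 2.52 × 2.44 = 6.1488 m².
From F = γ·h_c·A, the centroid depth is h_c = 351/(9.81 × 6.1488) = 5.81899 m.
Let θ = 58.7° be the plate's angle to the horizontal; measure y along the incline from where the plane meets the free surface. Vertical depth h = y·sinθ with sinθ = 0.854459.
Along the incline, y_c = h_c/sinθ = 5.81899/0.854459 = 6.81015 m.
The centroid lies 2.44/2 = 1.22 m below the top edge, so the top edge sits at y_top = 6.81015 − 1.22 = 5.59015 m along the incline.

y_top ≈ 5.59 m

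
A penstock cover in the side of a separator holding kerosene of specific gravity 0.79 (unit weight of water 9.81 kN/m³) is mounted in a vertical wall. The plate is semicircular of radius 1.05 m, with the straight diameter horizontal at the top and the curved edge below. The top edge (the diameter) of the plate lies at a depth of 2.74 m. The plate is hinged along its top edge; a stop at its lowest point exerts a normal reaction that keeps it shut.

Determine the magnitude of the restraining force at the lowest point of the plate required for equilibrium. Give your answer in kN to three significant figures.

γ = 0.79 × 9.81 = 7.7499 kN/m³.
The centroid of a semicircle lies 4r/(3π) = 0.445634 m from the diameter, here below the top edge, so the centroid depth is h_c = 2.74 + 0.445634 = 3.18563 m.
A = πr²/2 = π × 1.05²/2 = 1.7318 m².
Resultant F = γ·h_c·A = 7.7499 × 3.18563 × 1.7318 = 42.7552 kN.
I_c = (π/8 − 8/(9π))·r⁴ = 0.109757 × 1.05⁴ = 0.13341 m⁴.
Centre of pressure: y_p = y_c + I_c/(y_c·A) = 3.18563 + 0.13341/(3.18563 × 1.7318) = 3.18563 + 0.0241822 = 3.20981 m along the plane.
The resultant acts 0.445634 + 0.0241822 = 0.469816 m (along the plate) below the hinge at the top edge, so the moment about the hinge is M = F × 0.469816 = 42.7552 × 0.469816 = 20.0871 kN·m.
A normal force at the bottom, 1.05 m from the hinge, must supply this moment: P = 20.0871/1.05 = 19.1306 kN.

P ≈ 19.1 kN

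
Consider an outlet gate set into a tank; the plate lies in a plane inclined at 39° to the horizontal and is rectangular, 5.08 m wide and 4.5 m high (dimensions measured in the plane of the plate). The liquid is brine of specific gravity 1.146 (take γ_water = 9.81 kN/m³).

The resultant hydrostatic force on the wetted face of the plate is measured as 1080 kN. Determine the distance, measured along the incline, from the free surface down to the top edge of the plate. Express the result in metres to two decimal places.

γ = 1.146 × 9.81 = 11.24226 kN/m³.
A = 5.08 × 4.5 = 22.86 m².
From F = γ·h_c·A, the centroid depth is h_c = 1080/(11.24226 × 22.86) = 4.20237 m.
Let θ = 39° be the plate's angle to the horizontal; measure y along the incline from where the plane meets the free surface. Vertical depth h = y·sinθ with sinθ = 0.629320.
Along the incline, y_c = h_c/sinθ = 4.20237/0.629320 = 6.67764 m.
The centroid lies 4.5/2 = 2.25 m below the top edge, so the top edge sits at y_top = 6.67764 − 2.25 = 4.42764 m along the incline.

y_top ≈ 4.43 m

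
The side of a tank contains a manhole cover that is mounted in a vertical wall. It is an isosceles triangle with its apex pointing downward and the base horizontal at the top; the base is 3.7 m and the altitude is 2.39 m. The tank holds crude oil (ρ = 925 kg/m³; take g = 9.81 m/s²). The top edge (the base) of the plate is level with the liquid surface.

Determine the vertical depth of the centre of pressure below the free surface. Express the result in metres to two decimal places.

h_p = 1.20 m

γ = ρg = 925 × 9.81 / 1000 = 9.07425 kN/m³.
With the apex down, the centroid sits h/3 = 2.39/3 = 0.796667 m below the base (the top edge), so the centroid depth is h_c = 0.796667 m.
A = ½ × 3.7 × 2.39 = 4.4215 m².
Resultant F = γ·h_c·A = 9.07425 × 0.796667 × 4.4215 = 31.9637 kN.
I_c = b·h³/36 = 3.7 × 2.39³/36 = 1.40311 m⁴.
Centre of pressure: y_p = y_c + I_c/(y_c·A) = 0.796667 + 1.40311/(0.796667 × 4.4215) = 0.796667 + 0.398332 = 1.195 m along the plane.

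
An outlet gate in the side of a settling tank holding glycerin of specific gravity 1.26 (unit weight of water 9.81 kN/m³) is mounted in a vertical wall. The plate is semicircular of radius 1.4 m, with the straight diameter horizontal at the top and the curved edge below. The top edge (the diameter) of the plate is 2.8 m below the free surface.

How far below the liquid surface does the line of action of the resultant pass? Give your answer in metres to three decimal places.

h_p = 3.435 m

γ = 1.26 × 9.81 = 12.3606 kN/m³.
The centroid of a semicircle lies 4r/(3π) = 0.594178 m from the diameter, here below the top edge, so the centroid depth is h_c = 2.8 + 0.594178 = 3.39418 m.
A = πr²/2 = π × 1.4²/2 = 3.07876 m².
Resultant F = γ·h_c·A = 12.3606 × 3.39418 × 3.07876 = 129.167 kN.
I_c = (π/8 − 8/(9π))·r⁴ = 0.109757 × 1.4⁴ = 0.421642 m⁴.
Centre of pressure: y_p = y_c + I_c/(y_c·A) = 3.39418 + 0.421642/(3.39418 × 3.07876) = 3.39418 + 0.040349 = 3.43453 m along the plane.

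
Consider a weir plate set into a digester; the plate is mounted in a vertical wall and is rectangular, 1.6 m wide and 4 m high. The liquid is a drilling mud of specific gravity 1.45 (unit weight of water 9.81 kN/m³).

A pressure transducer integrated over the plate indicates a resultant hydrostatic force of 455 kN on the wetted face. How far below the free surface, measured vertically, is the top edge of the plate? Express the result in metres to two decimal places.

γ = 1.45 × 9.81 = 14.2245 kN/m³.
A = 1.6 × 4 = 6.4 m².
From F = γ·h_c·A, the centroid depth is h_c = 455/(14.2245 × 6.4) = 4.99798 m.
The centroid lies 4/2 = 2 m below the top edge, so the top edge sits at h_top = 4.99798 − 2 = 2.99798 m below the surface.

d_top ≈ 3.00 m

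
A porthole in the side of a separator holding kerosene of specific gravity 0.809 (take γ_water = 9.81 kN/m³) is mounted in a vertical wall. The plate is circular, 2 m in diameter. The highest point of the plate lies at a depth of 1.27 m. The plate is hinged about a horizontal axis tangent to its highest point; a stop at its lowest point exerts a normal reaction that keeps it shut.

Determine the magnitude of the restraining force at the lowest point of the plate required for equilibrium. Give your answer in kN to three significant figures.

γ = 0.809 × 9.81 = 7.93629 kN/m³.
The centroid is at the centre, 1 m below the top of the plate, so the centroid depth is h_c = 1.27 + 1 = 2.27 m.
A = π(1)² = 3.14159 m².
Resultant F = γ·h_c·A = 7.93629 × 2.27 × 3.14159 = 56.5969 kN.
I_c = πr⁴/4 = π × 1⁴/4 = 0.785398 m⁴.
Centre of pressure: y_p = y_c + I_c/(y_c·A) = 2.27 + 0.785398/(2.27 × 3.14159) = 2.27 + 0.110132 = 2.38013 m along the plane.
The resultant acts 1 + 0.110132 = 1.11013 m (along the plate) below the hinge at the top edge, so the moment about the hinge is M = F × 1.11013 = 56.5969 × 1.11013 = 62.8299 kN·m.
A normal force at the bottom, 2 m from the hinge, must supply this moment: P = 62.8299/2 = 31.415 kN.

P ≈ 31.4 kN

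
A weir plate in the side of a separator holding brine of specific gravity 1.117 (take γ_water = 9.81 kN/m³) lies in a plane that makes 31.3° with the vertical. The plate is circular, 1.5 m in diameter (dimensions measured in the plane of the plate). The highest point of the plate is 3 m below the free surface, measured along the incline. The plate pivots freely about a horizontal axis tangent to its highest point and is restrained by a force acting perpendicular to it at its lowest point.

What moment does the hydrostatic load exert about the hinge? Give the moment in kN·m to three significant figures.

γ = 1.117 × 9.81 = 10.95777 kN/m³.
The plate makes 31.3° with the vertical, i.e. θ = 90° − 31.3° = 58.7° to the horizontal. Measuring y along the incline from the free-surface line, vertical depth h = y·sinθ with sinθ = 0.854459.
The centroid is at the centre, 0.75 m below the top of the plate, so y_c = 3 + 0.75 = 3.75 m and h_c = 3.75 × 0.854459 = 3.20422 m.
A = π(0.75)² = 1.76715 m².
Resultant F = γ·h_c·A = 10.95777 × 3.20422 × 1.76715 = 62.0466 kN.
I_c = πr⁴/4 = π × 0.75⁴/4 = 0.248505 m⁴.
Centre of pressure: y_p = y_c + I_c/(y_c·A) = 3.75 + 0.248505/(3.75 × 1.76715) = 3.75 + 0.0374999 = 3.7875 m along the plane.
The resultant acts 0.75 + 0.0374999 = 0.7875 m (along the plate) below the hinge at the top edge, so the moment about the hinge is M = F × 0.7875 = 62.0466 × 0.7875 = 48.8617 kN·m.

M ≈ 48.9 kN·m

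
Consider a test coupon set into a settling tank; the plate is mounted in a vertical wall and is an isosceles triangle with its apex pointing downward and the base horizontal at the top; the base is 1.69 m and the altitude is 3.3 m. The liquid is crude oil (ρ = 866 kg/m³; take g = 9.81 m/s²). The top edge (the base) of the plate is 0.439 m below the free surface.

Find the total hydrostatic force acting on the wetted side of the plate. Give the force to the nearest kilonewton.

F ≈ 36 kN

γ = ρg = 866 × 9.81 / 1000 = 8.49546 kN/m³.
With the apex down, the centroid sits h/3 = 3.3/3 = 1.1 m below the base (the top edge), so the centroid depth is h_c = 0.439 + 1.1 = 1.539 m.
A = ½ × 1.69 × 3.3 = 2.7885 m².
Resultant F = γ·h_c·A = 8.49546 × 1.539 × 2.7885 = 36.4583 kN.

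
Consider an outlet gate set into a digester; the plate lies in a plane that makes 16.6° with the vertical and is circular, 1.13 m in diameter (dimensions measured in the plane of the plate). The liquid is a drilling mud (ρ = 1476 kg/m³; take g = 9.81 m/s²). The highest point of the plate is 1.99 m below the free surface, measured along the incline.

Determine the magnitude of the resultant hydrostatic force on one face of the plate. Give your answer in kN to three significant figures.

γ = ρg = 1476 × 9.81 / 1000 = 14.47956 kN/m³.
The plate makes 16.6° with the vertical, i.e. θ = 90° − 16.6° = 73.4° to the horizontal. Measuring y along the incline from the free-surface line, vertical depth h = y·sinθ with sinθ = 0.958323.
The centroid is at the centre, 0.565 m below the top of the plate, so y_c = 1.99 + 0.565 = 2.555 m and h_c = 2.555 × 0.958323 = 2.44852 m.
A = π(0.565)² = 1.00287 m².
Resultant F = γ·h_c·A = 14.47956 × 2.44852 × 1.00287 = 35.5552 kN.

F ≈ 35.6 kN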